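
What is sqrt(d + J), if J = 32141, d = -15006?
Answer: sqrt(17135) ≈ 130.90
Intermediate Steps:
sqrt(d + J) = sqrt(-15006 + 32141) = sqrt(17135)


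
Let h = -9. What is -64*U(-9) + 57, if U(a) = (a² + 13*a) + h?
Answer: 2937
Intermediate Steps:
U(a) = -9 + a² + 13*a (U(a) = (a² + 13*a) - 9 = -9 + a² + 13*a)
-64*U(-9) + 57 = -64*(-9 + (-9)² + 13*(-9)) + 57 = -64*(-9 + 81 - 117) + 57 = -64*(-45) + 57 = 2880 + 57 = 2937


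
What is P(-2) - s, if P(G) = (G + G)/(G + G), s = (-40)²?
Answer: -1599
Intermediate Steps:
s = 1600
P(G) = 1 (P(G) = (2*G)/((2*G)) = (2*G)*(1/(2*G)) = 1)
P(-2) - s = 1 - 1*1600 = 1 - 1600 = -1599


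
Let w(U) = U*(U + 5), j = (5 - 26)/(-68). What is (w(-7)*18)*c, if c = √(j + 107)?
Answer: 126*√124049/17 ≈ 2610.5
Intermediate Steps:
j = 21/68 (j = -21*(-1/68) = 21/68 ≈ 0.30882)
w(U) = U*(5 + U)
c = √124049/34 (c = √(21/68 + 107) = √(7297/68) = √124049/34 ≈ 10.359)
(w(-7)*18)*c = (-7*(5 - 7)*18)*(√124049/34) = (-7*(-2)*18)*(√124049/34) = (14*18)*(√124049/34) = 252*(√124049/34) = 126*√124049/17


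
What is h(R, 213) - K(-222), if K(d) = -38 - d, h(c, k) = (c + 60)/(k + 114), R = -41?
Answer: -60149/327 ≈ -183.94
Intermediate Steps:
h(c, k) = (60 + c)/(114 + k)
h(R, 213) - K(-222) = (60 - 41)/(114 + 213) - (-38 - 1*(-222)) = 19/327 - (-38 + 222) = (1/327)*19 - 1*184 = 19/327 - 184 = -60149/327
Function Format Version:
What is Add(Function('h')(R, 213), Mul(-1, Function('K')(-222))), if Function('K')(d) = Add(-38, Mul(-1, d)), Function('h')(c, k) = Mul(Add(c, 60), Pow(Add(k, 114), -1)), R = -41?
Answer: Rational(-60149, 327) ≈ -183.94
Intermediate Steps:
Function('h')(c, k) = Mul(Pow(Add(114, k), -1), Add(60, c)) (Function('h')(c, k) = Mul(Add(60, c), Pow(Add(114, k), -1)) = Mul(Pow(Add(114, k), -1), Add(60, c)))
Add(Function('h')(R, 213), Mul(-1, Function('K')(-222))) = Add(Mul(Pow(Add(114, 213), -1), Add(60, -41)), Mul(-1, Add(-38, Mul(-1, -222)))) = Add(Mul(Pow(327, -1), 19), Mul(-1, Add(-38, 222))) = Add(Mul(Rational(1, 327), 19), Mul(-1, 184)) = Add(Rational(19, 327), -184) = Rational(-60149, 327)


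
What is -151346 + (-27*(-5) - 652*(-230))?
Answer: -1251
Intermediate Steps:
-151346 + (-27*(-5) - 652*(-230)) = -151346 + (135 + 149960) = -151346 + 150095 = -1251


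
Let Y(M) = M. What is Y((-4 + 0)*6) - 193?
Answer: -217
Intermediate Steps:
Y((-4 + 0)*6) - 193 = (-4 + 0)*6 - 193 = -4*6 - 193 = -24 - 193 = -217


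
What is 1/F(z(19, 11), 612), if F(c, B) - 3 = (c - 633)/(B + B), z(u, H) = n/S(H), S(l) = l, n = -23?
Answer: 6732/16703 ≈ 0.40304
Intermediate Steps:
z(u, H) = -23/H
F(c, B) = 3 + (-633 + c)/(2*B) (F(c, B) = 3 + (c - 633)/(B + B) = 3 + (-633 + c)/((2*B)) = 3 + (-633 + c)*(1/(2*B)) = 3 + (-633 + c)/(2*B))
1/F(z(19, 11), 612) = 1/((½)*(-633 - 23/11 + 6*612)/612) = 1/((½)*(1/612)*(-633 - 23*1/11 + 3672)) = 1/((½)*(1/612)*(-633 - 23/11 + 3672)) = 1/((½)*(1/612)*(33406/11)) = 1/(16703/6732) = 6732/16703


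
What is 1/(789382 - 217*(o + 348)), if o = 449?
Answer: 1/616433 ≈ 1.6222e-6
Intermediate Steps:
1/(789382 - 217*(o + 348)) = 1/(789382 - 217*(449 + 348)) = 1/(789382 - 217*797) = 1/(789382 - 172949) = 1/616433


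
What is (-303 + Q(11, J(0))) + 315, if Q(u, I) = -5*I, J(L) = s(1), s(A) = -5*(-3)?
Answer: -63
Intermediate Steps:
s(A) = 15
J(L) = 15
(-303 + Q(11, J(0))) + 315 = (-303 - 5*15) + 315 = (-303 - 75) + 315 = -378 + 315 = -63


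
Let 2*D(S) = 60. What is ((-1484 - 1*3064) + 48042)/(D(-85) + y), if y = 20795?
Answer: 43494/20825 ≈ 2.0885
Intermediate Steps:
D(S) = 30 (D(S) = (½)*60 = 30)
((-1484 - 1*3064) + 48042)/(D(-85) + y) = ((-1484 - 1*3064) + 48042)/(30 + 20795) = ((-1484 - 3064) + 48042)/20825 = (-4548 + 48042)*(1/20825) = 43494*(1/20825) = 43494/20825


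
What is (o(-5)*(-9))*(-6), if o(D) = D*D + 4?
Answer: 1566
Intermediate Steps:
o(D) = 4 + D² (o(D) = D² + 4 = 4 + D²)
(o(-5)*(-9))*(-6) = ((4 + (-5)²)*(-9))*(-6) = ((4 + 25)*(-9))*(-6) = (29*(-9))*(-6) = -261*(-6) = 1566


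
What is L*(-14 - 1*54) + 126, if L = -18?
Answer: 1350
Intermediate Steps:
L*(-14 - 1*54) + 126 = -18*(-14 - 1*54) + 126 = -18*(-14 - 54) + 126 = -18*(-68) + 126 = 1224 + 126 = 1350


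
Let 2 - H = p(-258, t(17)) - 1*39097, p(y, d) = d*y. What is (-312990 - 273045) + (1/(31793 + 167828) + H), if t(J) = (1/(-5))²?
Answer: -2729446279157/4990525 ≈ -5.4693e+5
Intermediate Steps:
t(J) = 1/25 (t(J) = (-⅕)² = 1/25)
H = 977733/25 (H = 2 - ((1/25)*(-258) - 1*39097) = 2 - (-258/25 - 39097) = 2 - 1*(-977683/25) = 2 + 977683/25 = 977733/25 ≈ 39109.)
(-312990 - 273045) + (1/(31793 + 167828) + H) = (-312990 - 273045) + (1/(31793 + 167828) + 977733/25) = -586035 + (1/199621 + 977733/25) = -586035 + 195176039218/4990525 = -2729446279157/4990525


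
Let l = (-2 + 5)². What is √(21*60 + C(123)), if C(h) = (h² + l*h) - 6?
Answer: √17490 ≈ 132.25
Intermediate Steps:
l = 9 (l = 3² = 9)
C(h) = -6 + h² + 9*h (C(h) = (h² + 9*h) - 6 = -6 + h² + 9*h)
√(21*60 + C(123)) = √(21*60 + (-6 + 123² + 9*123)) = √(1260 + (-6 + 15129 + 1107)) = √(1260 + 16230) = √17490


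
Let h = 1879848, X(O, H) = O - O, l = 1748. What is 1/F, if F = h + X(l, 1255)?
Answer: 1/1879848 ≈ 5.3196e-7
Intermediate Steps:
X(O, H) = 0
F = 1879848 (F = 1879848 + 0 = 1879848)
1/F = 1/1879848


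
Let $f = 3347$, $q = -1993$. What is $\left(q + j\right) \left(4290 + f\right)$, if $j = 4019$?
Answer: $15472562$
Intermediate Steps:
$\left(q + j\right) \left(4290 + f\right) = \left(-1993 + 4019\right) \left(4290 + 3347\right) = 2026 \cdot 7637 = 15472562$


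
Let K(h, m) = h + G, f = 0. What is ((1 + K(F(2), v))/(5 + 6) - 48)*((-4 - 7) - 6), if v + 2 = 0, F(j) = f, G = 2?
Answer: 8925/11 ≈ 811.36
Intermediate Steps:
F(j) = 0
v = -2 (v = -2 + 0 = -2)
K(h, m) = 2 + h (K(h, m) = h + 2 = 2 + h)
((1 + K(F(2), v))/(5 + 6) - 48)*((-4 - 7) - 6) = ((1 + (2 + 0))/(5 + 6) - 48)*((-4 - 7) - 6) = ((1 + 2)/11 - 48)*(-11 - 6) = (3*(1/11) - 48)*(-17) = (3/11 - 48)*(-17) = -525/11*(-17) = 8925/11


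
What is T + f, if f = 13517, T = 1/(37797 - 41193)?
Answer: 45903731/3396 ≈ 13517.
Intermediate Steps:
T = -1/3396 (T = 1/(-3396) = -1/3396 ≈ -0.00029446)
T + f = -1/3396 + 13517 = 45903731/3396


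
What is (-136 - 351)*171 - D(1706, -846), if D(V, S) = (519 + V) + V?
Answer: -87208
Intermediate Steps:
D(V, S) = 519 + 2*V
(-136 - 351)*171 - D(1706, -846) = (-136 - 351)*171 - (519 + 2*1706) = -487*171 - (519 + 3412) = -83277 - 1*3931 = -83277 - 3931 = -87208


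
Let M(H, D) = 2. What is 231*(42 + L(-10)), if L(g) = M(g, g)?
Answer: 10164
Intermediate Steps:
L(g) = 2
231*(42 + L(-10)) = 231*(42 + 2) = 231*44 = 10164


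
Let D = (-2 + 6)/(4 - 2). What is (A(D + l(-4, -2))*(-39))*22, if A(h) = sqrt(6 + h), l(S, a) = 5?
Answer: -858*sqrt(13) ≈ -3093.6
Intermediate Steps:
D = 2 (D = 4/2 = 4*(1/2) = 2)
(A(D + l(-4, -2))*(-39))*22 = (sqrt(6 + (2 + 5))*(-39))*22 = (sqrt(6 + 7)*(-39))*22 = (sqrt(13)*(-39))*22 = -39*sqrt(13)*22 = -858*sqrt(13)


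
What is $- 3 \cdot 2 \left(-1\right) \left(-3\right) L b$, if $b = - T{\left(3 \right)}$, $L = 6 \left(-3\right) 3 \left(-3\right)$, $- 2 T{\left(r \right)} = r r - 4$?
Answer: $-7290$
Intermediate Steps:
$T{\left(r \right)} = 2 - \frac{r^{2}}{2}$ ($T{\left(r \right)} = - \frac{r r - 4}{2} = - \frac{r^{2} - 4}{2} = - \frac{-4 + r^{2}}{2} = 2 - \frac{r^{2}}{2}$)
$L = 162$ ($L = \left(-18\right) \left(-9\right) = 162$)
$b = \frac{5}{2}$ ($b = - (2 - \frac{3^{2}}{2}) = - (2 - \frac{9}{2}) = \left(-1\right) \left(- \frac{5}{2}\right) = \frac{5}{2} \approx 2.5$)
$- 3 \cdot 2 \left(-1\right) \left(-3\right) L b = - 3 \cdot 2 \left(-1\right) \left(-3\right) 162 \cdot \frac{5}{2} = \left(-3\right) \left(-2\right) \left(-3\right) 162 \cdot \frac{5}{2} = 6 \left(-3\right) 162 \cdot \frac{5}{2} = \left(-18\right) 162 \cdot \frac{5}{2} = \left(-2916\right) \frac{5}{2} = -7290$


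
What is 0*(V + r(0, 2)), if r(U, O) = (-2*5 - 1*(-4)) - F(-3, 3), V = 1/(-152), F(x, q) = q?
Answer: 0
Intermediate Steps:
V = -1/152 ≈ -0.0065789
r(U, O) = -9 (r(U, O) = (-2*5 - 1*(-4)) - 1*3 = (-10 + 4) - 3 = -6 - 3 = -9)
0*(V + r(0, 2)) = 0*(-1/152 - 9) = 0*(-1369/152) = 0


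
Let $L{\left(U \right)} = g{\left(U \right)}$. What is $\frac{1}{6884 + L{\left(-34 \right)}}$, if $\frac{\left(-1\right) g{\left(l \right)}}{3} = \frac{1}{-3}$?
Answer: $\frac{1}{6885} \approx 0.00014524$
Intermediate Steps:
$g{\left(l \right)} = 1$ ($g{\left(l \right)} = - \frac{3}{-3} = \left(-3\right) \left(- \frac{1}{3}\right) = 1$)
$L{\left(U \right)} = 1$
$\frac{1}{6884 + L{\left(-34 \right)}} = \frac{1}{6884 + 1} = \frac{1}{6885}$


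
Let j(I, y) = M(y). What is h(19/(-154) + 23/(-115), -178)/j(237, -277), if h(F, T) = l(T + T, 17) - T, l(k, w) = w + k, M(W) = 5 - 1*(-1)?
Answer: -161/6 ≈ -26.833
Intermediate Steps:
M(W) = 6 (M(W) = 5 + 1 = 6)
j(I, y) = 6
l(k, w) = k + w
h(F, T) = 17 + T (h(F, T) = ((T + T) + 17) - T = (2*T + 17) - T = (17 + 2*T) - T = 17 + T)
h(19/(-154) + 23/(-115), -178)/j(237, -277) = (17 - 178)/6 = -161*⅙ = -161/6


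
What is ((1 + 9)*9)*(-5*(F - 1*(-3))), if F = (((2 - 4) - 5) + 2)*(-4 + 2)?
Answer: -5850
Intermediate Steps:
F = 10 (F = ((-2 - 5) + 2)*(-2) = (-7 + 2)*(-2) = -5*(-2) = 10)
((1 + 9)*9)*(-5*(F - 1*(-3))) = ((1 + 9)*9)*(-5*(10 - 1*(-3))) = (10*9)*(-5*(10 + 3)) = 90*(-5*13) = 90*(-65) = -5850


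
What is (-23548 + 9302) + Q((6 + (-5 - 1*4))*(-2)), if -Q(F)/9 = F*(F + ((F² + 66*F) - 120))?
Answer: -31418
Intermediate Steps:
Q(F) = -9*F*(-120 + F² + 67*F) (Q(F) = -9*F*(F + ((F² + 66*F) - 120)) = -9*F*(F + (-120 + F² + 66*F)) = -9*F*(-120 + F² + 67*F))
(-23548 + 9302) + Q((6 + (-5 - 1*4))*(-2)) = (-23548 + 9302) + 9*((6 + (-5 - 1*4))*(-2))*(120 - ((6 + (-5 - 1*4))*(-2))² - 67*(6 + (-5 - 1*4))*(-2)) = -14246 + 9*((6 + (-5 - 4))*(-2))*(120 - ((6 + (-5 - 4))*(-2))² - 67*(6 + (-5 - 4))*(-2)) = -14246 + 9*((6 - 9)*(-2))*(120 - ((6 - 9)*(-2))² - 67*(6 - 9)*(-2)) = -14246 + 9*(-3*(-2))*(120 - (-3*(-2))² - (-201)*(-2)) = -14246 + 9*6*(120 - 1*6² - 67*6) = -14246 + 9*6*(120 - 1*36 - 402) = -14246 + 9*6*(120 - 36 - 402) = -14246 + 9*6*(-318) = -14246 - 17172 = -31418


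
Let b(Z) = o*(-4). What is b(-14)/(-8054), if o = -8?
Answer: -16/4027 ≈ -0.0039732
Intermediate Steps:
b(Z) = 32 (b(Z) = -8*(-4) = 32)
b(-14)/(-8054) = 32/(-8054) = 32*(-1/8054) = -16/4027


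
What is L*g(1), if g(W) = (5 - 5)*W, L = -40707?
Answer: 0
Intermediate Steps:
g(W) = 0 (g(W) = 0*W = 0)
L*g(1) = -40707*0 = 0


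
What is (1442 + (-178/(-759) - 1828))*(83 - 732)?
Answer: 17274964/69 ≈ 2.5036e+5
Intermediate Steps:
(1442 + (-178/(-759) - 1828))*(83 - 732) = (1442 + (-178*(-1/759) - 1828))*(-649) = (1442 + (178/759 - 1828))*(-649) = (1442 - 1387274/759)*(-649) = -292796/759*(-649) = 17274964/69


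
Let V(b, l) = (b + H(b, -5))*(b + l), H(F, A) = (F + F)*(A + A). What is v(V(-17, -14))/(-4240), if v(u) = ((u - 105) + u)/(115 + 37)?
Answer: 20131/644480 ≈ 0.031236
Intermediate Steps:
H(F, A) = 4*A*F (H(F, A) = (2*F)*(2*A) = 4*A*F)
V(b, l) = -19*b*(b + l) (V(b, l) = (b + 4*(-5)*b)*(b + l) = (b - 20*b)*(b + l) = (-19*b)*(b + l) = -19*b*(b + l))
v(u) = -105/152 + u/76 (v(u) = ((-105 + u) + u)/152 = (-105 + 2*u)*(1/152) = -105/152 + u/76)
v(V(-17, -14))/(-4240) = (-105/152 + (19*(-17)*(-1*(-17) - 1*(-14)))/76)/(-4240) = (-105/152 + (19*(-17)*(17 + 14))/76)*(-1/4240) = (-105/152 + (19*(-17)*31)/76)*(-1/4240) = (-105/152 + (1/76)*(-10013))*(-1/4240) = (-105/152 - 527/4)*(-1/4240) = -20131/152*(-1/4240) = 20131/644480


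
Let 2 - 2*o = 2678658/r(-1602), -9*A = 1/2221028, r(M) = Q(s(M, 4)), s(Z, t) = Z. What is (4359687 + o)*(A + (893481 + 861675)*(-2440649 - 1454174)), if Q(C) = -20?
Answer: -12097777965607137549876587153/399785040 ≈ -3.0261e+19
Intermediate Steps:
r(M) = -20
A = -1/19989252 (A = -⅑/2221028 = -⅑*1/2221028 = -1/19989252 ≈ -5.0027e-8)
o = 1339349/20 (o = 1 - 1339329/(-20) = 1 - 1339329*(-1)/20 = 1 - ½*(-1339329/10) = 1 + 1339329/20 = 1339349/20 ≈ 66968.)
(4359687 + o)*(A + (893481 + 861675)*(-2440649 - 1454174)) = (4359687 + 1339349/20)*(-1/19989252 + (893481 + 861675)*(-2440649 - 1454174)) = 88533089*(-1/19989252 + 1755156*(-3894823))/20 = 88533089*(-1/19989252 - 6836021957388)/20 = (88533089/20)*(-136646965583761993777/19989252) = -12097777965607137549876587153/399785040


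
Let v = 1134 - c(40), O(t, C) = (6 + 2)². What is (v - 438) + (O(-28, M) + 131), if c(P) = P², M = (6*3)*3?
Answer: -709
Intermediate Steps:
M = 54 (M = 18*3 = 54)
O(t, C) = 64 (O(t, C) = 8² = 64)
v = -466 (v = 1134 - 1*40² = 1134 - 1*1600 = 1134 - 1600 = -466)
(v - 438) + (O(-28, M) + 131) = (-466 - 438) + (64 + 131) = -904 + 195 = -709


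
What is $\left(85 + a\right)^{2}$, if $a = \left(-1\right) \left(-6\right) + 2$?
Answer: $8649$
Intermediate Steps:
$a = 8$ ($a = 6 + 2 = 8$)
$\left(85 + a\right)^{2} = \left(85 + 8\right)^{2} = 93^{2} = 8649$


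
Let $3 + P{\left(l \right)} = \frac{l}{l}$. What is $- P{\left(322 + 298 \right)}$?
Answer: $2$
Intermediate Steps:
$P{\left(l \right)} = -2$ ($P{\left(l \right)} = -3 + \frac{l}{l} = -3 + 1 = -2$)
$- P{\left(322 + 298 \right)} = \left(-1\right) \left(-2\right) = 2$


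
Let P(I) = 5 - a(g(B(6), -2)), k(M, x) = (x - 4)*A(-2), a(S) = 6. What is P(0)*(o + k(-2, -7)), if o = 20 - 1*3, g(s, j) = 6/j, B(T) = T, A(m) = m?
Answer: -39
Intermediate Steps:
k(M, x) = 8 - 2*x (k(M, x) = (x - 4)*(-2) = (-4 + x)*(-2) = 8 - 2*x)
P(I) = -1 (P(I) = 5 - 1*6 = 5 - 6 = -1)
o = 17 (o = 20 - 3 = 17)
P(0)*(o + k(-2, -7)) = -(17 + (8 - 2*(-7))) = -(17 + (8 + 14)) = -(17 + 22) = -1*39 = -39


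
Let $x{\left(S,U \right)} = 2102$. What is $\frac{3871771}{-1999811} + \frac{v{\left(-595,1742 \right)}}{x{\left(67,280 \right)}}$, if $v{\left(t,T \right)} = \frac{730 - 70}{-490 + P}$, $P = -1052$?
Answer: $- \frac{1045902439102}{540162949777} \approx -1.9363$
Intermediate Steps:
$v{\left(t,T \right)} = - \frac{110}{257}$ ($v{\left(t,T \right)} = \frac{730 - 70}{-490 - 1052} = \frac{660}{-1542} = 660 \left(- \frac{1}{1542}\right) = - \frac{110}{257}$)
$\frac{3871771}{-1999811} + \frac{v{\left(-595,1742 \right)}}{x{\left(67,280 \right)}} = \frac{3871771}{-1999811} - \frac{110}{257 \cdot 2102} = 3871771 \left(- \frac{1}{1999811}\right) - \frac{55}{270107} = - \frac{3871771}{1999811} - \frac{55}{270107} = - \frac{1045902439102}{540162949777}$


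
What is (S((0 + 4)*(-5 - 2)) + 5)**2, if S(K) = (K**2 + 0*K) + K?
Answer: 579121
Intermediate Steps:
S(K) = K + K**2 (S(K) = (K**2 + 0) + K = K**2 + K = K + K**2)
(S((0 + 4)*(-5 - 2)) + 5)**2 = (((0 + 4)*(-5 - 2))*(1 + (0 + 4)*(-5 - 2)) + 5)**2 = ((4*(-7))*(1 + 4*(-7)) + 5)**2 = (-28*(1 - 28) + 5)**2 = (-28*(-27) + 5)**2 = (756 + 5)**2 = 761**2 = 579121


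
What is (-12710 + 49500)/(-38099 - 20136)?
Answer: -7358/11647 ≈ -0.63175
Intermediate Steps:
(-12710 + 49500)/(-38099 - 20136) = 36790/(-58235) = 36790*(-1/58235) = -7358/11647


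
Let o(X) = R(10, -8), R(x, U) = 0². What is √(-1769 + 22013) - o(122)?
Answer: 2*√5061 ≈ 142.28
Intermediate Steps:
R(x, U) = 0
o(X) = 0
√(-1769 + 22013) - o(122) = √(-1769 + 22013) - 1*0 = √20244 + 0 = 2*√5061 + 0 = 2*√5061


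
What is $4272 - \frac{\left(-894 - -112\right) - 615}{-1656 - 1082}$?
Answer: $\frac{11695339}{2738} \approx 4271.5$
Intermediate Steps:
$4272 - \frac{\left(-894 - -112\right) - 615}{-1656 - 1082} = 4272 - \frac{\left(-894 + 112\right) - 615}{-2738} = 4272 - \left(-782 - 615\right) \left(- \frac{1}{2738}\right) = 4272 - \left(-1397\right) \left(- \frac{1}{2738}\right) = 4272 - \frac{1397}{2738} = \frac{11695339}{2738}$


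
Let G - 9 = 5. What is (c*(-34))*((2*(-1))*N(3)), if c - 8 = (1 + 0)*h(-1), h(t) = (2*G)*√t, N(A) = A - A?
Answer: 0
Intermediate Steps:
G = 14 (G = 9 + 5 = 14)
N(A) = 0
h(t) = 28*√t (h(t) = (2*14)*√t = 28*√t)
c = 8 + 28*I (c = 8 + (1 + 0)*(28*√(-1)) = 8 + 1*(28*I) = 8 + 28*I ≈ 8.0 + 28.0*I)
(c*(-34))*((2*(-1))*N(3)) = ((8 + 28*I)*(-34))*((2*(-1))*0) = (-272 - 952*I)*(-2*0) = (-272 - 952*I)*0 = 0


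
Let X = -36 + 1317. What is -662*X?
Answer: -848022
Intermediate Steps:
X = 1281
-662*X = -662*1281 = -848022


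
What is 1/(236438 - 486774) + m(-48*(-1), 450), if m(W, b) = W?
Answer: 12016127/250336 ≈ 48.000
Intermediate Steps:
1/(236438 - 486774) + m(-48*(-1), 450) = 1/(236438 - 486774) - 48*(-1) = 1/(-250336) + 48 = -1/250336 + 48 = 12016127/250336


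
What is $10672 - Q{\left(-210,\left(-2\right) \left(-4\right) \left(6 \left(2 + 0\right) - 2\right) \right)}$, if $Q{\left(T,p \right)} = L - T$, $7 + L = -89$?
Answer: $10558$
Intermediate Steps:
$L = -96$ ($L = -7 - 89 = -96$)
$Q{\left(T,p \right)} = -96 - T$
$10672 - Q{\left(-210,\left(-2\right) \left(-4\right) \left(6 \left(2 + 0\right) - 2\right) \right)} = 10672 - \left(-96 - -210\right) = 10672 - \left(-96 + 210\right) = 10672 - 114 = 10558$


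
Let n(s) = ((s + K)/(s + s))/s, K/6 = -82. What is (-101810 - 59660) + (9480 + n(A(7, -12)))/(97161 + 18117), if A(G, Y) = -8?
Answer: -595645733885/3688896 ≈ -1.6147e+5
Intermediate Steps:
K = -492 (K = 6*(-82) = -492)
n(s) = (-492 + s)/(2*s²) (n(s) = ((s - 492)/(s + s))/s = ((-492 + s)/((2*s)))/s = ((-492 + s)*(1/(2*s)))/s = ((-492 + s)/(2*s))/s = (-492 + s)/(2*s²))
(-101810 - 59660) + (9480 + n(A(7, -12)))/(97161 + 18117) = (-101810 - 59660) + (9480 + (½)*(-492 - 8)/(-8)²)/(97161 + 18117) = -161470 + (9480 + (½)*(1/64)*(-500))/115278 = -161470 + (9480 - 125/32)*(1/115278) = -161470 + (303235/32)*(1/115278) = -161470 + 303235/3688896 = -595645733885/3688896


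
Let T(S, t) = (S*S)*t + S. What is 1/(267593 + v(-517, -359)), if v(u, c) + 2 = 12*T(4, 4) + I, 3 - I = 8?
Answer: 1/268402 ≈ 3.7258e-6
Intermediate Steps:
I = -5 (I = 3 - 1*8 = 3 - 8 = -5)
T(S, t) = S + t*S² (T(S, t) = S²*t + S = t*S² + S = S + t*S²)
v(u, c) = 809 (v(u, c) = -2 + (12*(4*(1 + 4*4)) - 5) = -2 + (12*(4*(1 + 16)) - 5) = -2 + (12*(4*17) - 5) = -2 + (12*68 - 5) = -2 + (816 - 5) = -2 + 811 = 809)
1/(267593 + v(-517, -359)) = 1/(267593 + 809) = 1/268402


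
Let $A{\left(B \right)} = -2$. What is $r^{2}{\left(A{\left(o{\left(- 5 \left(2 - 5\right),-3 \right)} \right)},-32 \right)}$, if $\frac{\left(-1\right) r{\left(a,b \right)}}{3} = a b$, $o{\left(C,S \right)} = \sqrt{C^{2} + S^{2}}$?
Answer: $36864$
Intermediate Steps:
$r{\left(a,b \right)} = - 3 a b$
$r^{2}{\left(A{\left(o{\left(- 5 \left(2 - 5\right),-3 \right)} \right)},-32 \right)} = \left(\left(-3\right) \left(-2\right) \left(-32\right)\right)^{2} = \left(-192\right)^{2} = 36864$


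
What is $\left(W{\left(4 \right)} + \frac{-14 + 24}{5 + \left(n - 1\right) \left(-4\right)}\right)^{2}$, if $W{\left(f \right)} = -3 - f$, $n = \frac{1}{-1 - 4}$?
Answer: $\frac{85849}{2401} \approx 35.755$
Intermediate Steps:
$n = - \frac{1}{5}$ ($n = \frac{1}{-5} = - \frac{1}{5} \approx -0.2$)
$\left(W{\left(4 \right)} + \frac{-14 + 24}{5 + \left(n - 1\right) \left(-4\right)}\right)^{2} = \left(\left(-3 - 4\right) + \frac{-14 + 24}{5 + \left(- \frac{1}{5} - 1\right) \left(-4\right)}\right)^{2} = \left(\left(-3 - 4\right) + \frac{10}{5 - - \frac{24}{5}}\right)^{2} = \left(-7 + \frac{10}{5 + \frac{24}{5}}\right)^{2} = \left(-7 + \frac{10}{\frac{49}{5}}\right)^{2} = \left(-7 + 10 \cdot \frac{5}{49}\right)^{2} = \left(-7 + \frac{50}{49}\right)^{2} = \left(- \frac{293}{49}\right)^{2} = \frac{85849}{2401}$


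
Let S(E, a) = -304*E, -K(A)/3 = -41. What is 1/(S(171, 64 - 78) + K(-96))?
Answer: -1/51861 ≈ -1.9282e-5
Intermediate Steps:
K(A) = 123 (K(A) = -3*(-41) = 123)
1/(S(171, 64 - 78) + K(-96)) = 1/(-304*171 + 123) = 1/(-51984 + 123) = 1/(-51861) = -1/51861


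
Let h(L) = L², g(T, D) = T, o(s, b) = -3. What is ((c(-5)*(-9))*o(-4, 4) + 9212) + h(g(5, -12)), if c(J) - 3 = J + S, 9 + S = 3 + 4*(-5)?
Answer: 8481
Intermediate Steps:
S = -26 (S = -9 + (3 + 4*(-5)) = -9 + (3 - 20) = -9 - 17 = -26)
c(J) = -23 + J (c(J) = 3 + (J - 26) = 3 + (-26 + J) = -23 + J)
((c(-5)*(-9))*o(-4, 4) + 9212) + h(g(5, -12)) = (((-23 - 5)*(-9))*(-3) + 9212) + 5² = (-28*(-9)*(-3) + 9212) + 25 = (252*(-3) + 9212) + 25 = (-756 + 9212) + 25 = 8456 + 25 = 8481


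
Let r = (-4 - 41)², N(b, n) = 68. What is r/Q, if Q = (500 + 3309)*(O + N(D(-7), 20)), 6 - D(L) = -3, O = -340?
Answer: -2025/1036048 ≈ -0.0019545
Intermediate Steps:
D(L) = 9 (D(L) = 6 - 1*(-3) = 6 + 3 = 9)
r = 2025 (r = (-45)² = 2025)
Q = -1036048 (Q = (500 + 3309)*(-340 + 68) = 3809*(-272) = -1036048)
r/Q = 2025/(-1036048) = 2025*(-1/1036048) = -2025/1036048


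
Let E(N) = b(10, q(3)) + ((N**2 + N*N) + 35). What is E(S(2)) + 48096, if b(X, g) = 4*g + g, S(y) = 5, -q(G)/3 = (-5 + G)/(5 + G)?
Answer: 192739/4 ≈ 48185.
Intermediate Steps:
q(G) = -3*(-5 + G)/(5 + G)
b(X, g) = 5*g
E(N) = 155/4 + 2*N**2 (E(N) = 5*(3*(5 - 1*3)/(5 + 3)) + ((N**2 + N*N) + 35) = 5*(3*(5 - 3)/8) + ((N**2 + N**2) + 35) = 5*(3*(1/8)*2) + (2*N**2 + 35) = 5*(3/4) + (35 + 2*N**2) = 15/4 + (35 + 2*N**2) = 155/4 + 2*N**2)
E(S(2)) + 48096 = (155/4 + 2*5**2) + 48096 = (155/4 + 2*25) + 48096 = (155/4 + 50) + 48096 = 355/4 + 48096 = 192739/4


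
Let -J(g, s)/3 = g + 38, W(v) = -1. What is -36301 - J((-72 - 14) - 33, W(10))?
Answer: -36544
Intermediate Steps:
J(g, s) = -114 - 3*g (J(g, s) = -3*(g + 38) = -3*(38 + g) = -114 - 3*g)
-36301 - J((-72 - 14) - 33, W(10)) = -36301 - (-114 - 3*((-72 - 14) - 33)) = -36301 - (-114 - 3*(-86 - 33)) = -36301 - (-114 - 3*(-119)) = -36301 - (-114 + 357) = -36301 - 1*243 = -36301 - 243 = -36544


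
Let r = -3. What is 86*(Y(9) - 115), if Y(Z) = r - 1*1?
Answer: -10234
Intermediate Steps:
Y(Z) = -4 (Y(Z) = -3 - 1*1 = -3 - 1 = -4)
86*(Y(9) - 115) = 86*(-4 - 115) = 86*(-119) = -10234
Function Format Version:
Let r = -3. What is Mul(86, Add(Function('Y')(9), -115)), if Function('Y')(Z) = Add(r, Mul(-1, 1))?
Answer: -10234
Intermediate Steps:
Function('Y')(Z) = -4 (Function('Y')(Z) = Add(-3, Mul(-1, 1)) = Add(-3, -1) = -4)
Mul(86, Add(Function('Y')(9), -115)) = Mul(86, Add(-4, -115)) = Mul(86, -119) = -10234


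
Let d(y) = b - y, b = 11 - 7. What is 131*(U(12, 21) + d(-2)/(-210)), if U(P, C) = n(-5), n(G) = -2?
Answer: -9301/35 ≈ -265.74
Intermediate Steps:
U(P, C) = -2
b = 4
d(y) = 4 - y
131*(U(12, 21) + d(-2)/(-210)) = 131*(-2 + (4 - 1*(-2))/(-210)) = 131*(-2 + (4 + 2)*(-1/210)) = 131*(-2 + 6*(-1/210)) = 131*(-2 - 1/35) = 131*(-71/35) = -9301/35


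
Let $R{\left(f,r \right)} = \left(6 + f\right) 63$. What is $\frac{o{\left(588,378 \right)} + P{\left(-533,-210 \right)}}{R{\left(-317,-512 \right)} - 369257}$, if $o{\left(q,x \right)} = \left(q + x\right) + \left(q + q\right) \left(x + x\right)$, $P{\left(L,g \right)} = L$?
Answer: $- \frac{889489}{388850} \approx -2.2875$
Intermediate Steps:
$R{\left(f,r \right)} = 378 + 63 f$
$o{\left(q,x \right)} = q + x + 4 q x$ ($o{\left(q,x \right)} = \left(q + x\right) + 2 q 2 x = \left(q + x\right) + 4 q x = q + x + 4 q x$)
$\frac{o{\left(588,378 \right)} + P{\left(-533,-210 \right)}}{R{\left(-317,-512 \right)} - 369257} = \frac{\left(588 + 378 + 4 \cdot 588 \cdot 378\right) - 533}{\left(378 + 63 \left(-317\right)\right) - 369257} = \frac{\left(588 + 378 + 889056\right) - 533}{\left(378 - 19971\right) - 369257} = \frac{890022 - 533}{-19593 - 369257} = \frac{889489}{-388850} = 889489 \left(- \frac{1}{388850}\right) = - \frac{889489}{388850}$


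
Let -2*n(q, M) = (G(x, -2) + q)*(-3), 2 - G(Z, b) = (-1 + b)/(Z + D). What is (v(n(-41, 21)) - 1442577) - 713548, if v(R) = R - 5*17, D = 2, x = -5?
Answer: -2156270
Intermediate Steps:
G(Z, b) = 2 - (-1 + b)/(2 + Z) (G(Z, b) = 2 - (-1 + b)/(Z + 2) = 2 - (-1 + b)/(2 + Z))
n(q, M) = 3/2 + 3*q/2 (n(q, M) = -((5 - 1*(-2) + 2*(-5))/(2 - 5) + q)*(-3)/2 = -((5 + 2 - 10)/(-3) + q)*(-3)/2 = -(-⅓*(-3) + q)*(-3)/2 = -(1 + q)*(-3)/2 = -(-3 - 3*q)/2 = 3/2 + 3*q/2)
v(R) = -85 + R (v(R) = R - 85 = -85 + R)
(v(n(-41, 21)) - 1442577) - 713548 = ((-85 + (3/2 + (3/2)*(-41))) - 1442577) - 713548 = ((-85 + (3/2 - 123/2)) - 1442577) - 713548 = ((-85 - 60) - 1442577) - 713548 = (-145 - 1442577) - 713548 = -1442722 - 713548 = -2156270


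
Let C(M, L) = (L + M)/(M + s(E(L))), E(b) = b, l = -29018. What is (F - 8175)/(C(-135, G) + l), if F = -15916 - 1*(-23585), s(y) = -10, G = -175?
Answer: 7337/420730 ≈ 0.017439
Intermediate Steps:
C(M, L) = (L + M)/(-10 + M) (C(M, L) = (L + M)/(M - 10) = (L + M)/(-10 + M))
F = 7669 (F = -15916 + 23585 = 7669)
(F - 8175)/(C(-135, G) + l) = (7669 - 8175)/((-175 - 135)/(-10 - 135) - 29018) = -506/(-310/(-145) - 29018) = -506/(-1/145*(-310) - 29018) = -506/(62/29 - 29018) = -506/(-841460/29) = -506*(-29/841460) = 7337/420730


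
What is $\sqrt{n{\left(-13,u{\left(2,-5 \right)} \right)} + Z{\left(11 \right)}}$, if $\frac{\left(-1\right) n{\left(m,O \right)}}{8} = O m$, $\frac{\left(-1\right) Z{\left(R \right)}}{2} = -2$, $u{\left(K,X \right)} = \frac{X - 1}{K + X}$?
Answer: $2 \sqrt{53} \approx 14.56$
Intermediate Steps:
$u{\left(K,X \right)} = \frac{-1 + X}{K + X}$
$Z{\left(R \right)} = 4$ ($Z{\left(R \right)} = \left(-2\right) \left(-2\right) = 4$)
$n{\left(m,O \right)} = - 8 O m$
$\sqrt{n{\left(-13,u{\left(2,-5 \right)} \right)} + Z{\left(11 \right)}} = \sqrt{\left(-8\right) \frac{-1 - 5}{2 - 5} \left(-13\right) + 4} = \sqrt{\left(-8\right) \frac{1}{-3} \left(-6\right) \left(-13\right) + 4} = \sqrt{\left(-8\right) \left(\left(- \frac{1}{3}\right) \left(-6\right)\right) \left(-13\right) + 4} = \sqrt{\left(-8\right) 2 \left(-13\right) + 4} = \sqrt{208 + 4} = \sqrt{212} = 2 \sqrt{53}$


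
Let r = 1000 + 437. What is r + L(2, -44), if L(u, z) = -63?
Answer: 1374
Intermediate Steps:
r = 1437
r + L(2, -44) = 1437 - 63 = 1374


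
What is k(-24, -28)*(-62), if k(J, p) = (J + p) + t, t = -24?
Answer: 4712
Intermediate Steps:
k(J, p) = -24 + J + p (k(J, p) = (J + p) - 24 = -24 + J + p)
k(-24, -28)*(-62) = (-24 - 24 - 28)*(-62) = -76*(-62) = 4712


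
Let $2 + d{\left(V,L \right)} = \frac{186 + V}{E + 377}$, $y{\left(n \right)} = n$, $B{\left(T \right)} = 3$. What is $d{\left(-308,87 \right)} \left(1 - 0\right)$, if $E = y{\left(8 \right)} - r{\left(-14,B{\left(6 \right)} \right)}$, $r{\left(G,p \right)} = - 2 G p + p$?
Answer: $- \frac{359}{149} \approx -2.4094$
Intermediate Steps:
$r{\left(G,p \right)} = p - 2 G p$ ($r{\left(G,p \right)} = - 2 G p + p = p - 2 G p$)
$E = -79$ ($E = 8 - 3 \left(1 - -28\right) = 8 - 3 \left(1 + 28\right) = 8 - 3 \cdot 29 = 8 - 87 = -79$)
$d{\left(V,L \right)} = - \frac{205}{149} + \frac{V}{298}$ ($d{\left(V,L \right)} = -2 + \frac{186 + V}{-79 + 377} = -2 + \frac{186 + V}{298} = -2 + \left(186 + V\right) \frac{1}{298} = -2 + \left(\frac{93}{149} + \frac{V}{298}\right) = - \frac{205}{149} + \frac{V}{298}$)
$d{\left(-308,87 \right)} \left(1 - 0\right) = \left(- \frac{205}{149} + \frac{1}{298} \left(-308\right)\right) \left(1 - 0\right) = \left(- \frac{205}{149} - \frac{154}{149}\right) \left(1 + 0\right) = \left(- \frac{359}{149}\right) 1 = - \frac{359}{149}$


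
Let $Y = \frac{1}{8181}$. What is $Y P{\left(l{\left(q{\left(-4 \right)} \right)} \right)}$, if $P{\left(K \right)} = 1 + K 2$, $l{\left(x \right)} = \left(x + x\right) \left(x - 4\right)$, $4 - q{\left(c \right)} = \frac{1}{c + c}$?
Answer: $\frac{49}{130896} \approx 0.00037434$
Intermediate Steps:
$q{\left(c \right)} = 4 - \frac{1}{2 c}$ ($q{\left(c \right)} = 4 - \frac{1}{c + c} = 4 - \frac{1}{2 c}$)
$l{\left(x \right)} = 2 x \left(-4 + x\right)$
$P{\left(K \right)} = 1 + 2 K$
$Y = \frac{1}{8181} \approx 0.00012223$
$Y P{\left(l{\left(q{\left(-4 \right)} \right)} \right)} = \frac{1 + 2 \cdot 2 \left(4 - \frac{1}{2 \left(-4\right)}\right) \left(-4 + \left(4 - \frac{1}{2 \left(-4\right)}\right)\right)}{8181} = \frac{1 + 2 \cdot 2 \left(4 - - \frac{1}{8}\right) \left(-4 + \left(4 - - \frac{1}{8}\right)\right)}{8181} = \frac{1 + 2 \cdot 2 \left(4 + \frac{1}{8}\right) \left(-4 + \left(4 + \frac{1}{8}\right)\right)}{8181} = \frac{1 + 2 \cdot 2 \cdot \frac{33}{8} \left(-4 + \frac{33}{8}\right)}{8181} = \frac{1 + 2 \cdot 2 \cdot \frac{33}{8} \cdot \frac{1}{8}}{8181} = \frac{1 + 2 \cdot \frac{33}{32}}{8181} = \frac{1 + \frac{33}{16}}{8181} = \frac{1}{8181} \cdot \frac{49}{16} = \frac{49}{130896}$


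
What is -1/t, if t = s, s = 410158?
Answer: -1/410158 ≈ -2.4381e-6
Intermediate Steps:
t = 410158
-1/t = -1/410158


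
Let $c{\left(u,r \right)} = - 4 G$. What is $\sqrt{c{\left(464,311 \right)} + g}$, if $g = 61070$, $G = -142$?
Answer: $\sqrt{61638} \approx 248.27$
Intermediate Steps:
$c{\left(u,r \right)} = 568$ ($c{\left(u,r \right)} = \left(-4\right) \left(-142\right) = 568$)
$\sqrt{c{\left(464,311 \right)} + g} = \sqrt{568 + 61070} = \sqrt{61638}$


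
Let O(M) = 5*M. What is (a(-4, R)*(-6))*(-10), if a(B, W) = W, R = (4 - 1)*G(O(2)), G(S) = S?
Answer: 1800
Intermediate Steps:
R = 30 (R = (4 - 1)*(5*2) = 3*10 = 30)
(a(-4, R)*(-6))*(-10) = (30*(-6))*(-10) = -180*(-10) = 1800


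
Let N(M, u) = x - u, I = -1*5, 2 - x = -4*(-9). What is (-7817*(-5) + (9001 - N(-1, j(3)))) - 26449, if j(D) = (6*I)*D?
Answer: 21581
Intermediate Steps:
x = -34 (x = 2 - (-4)*(-9) = 2 - 1*36 = 2 - 36 = -34)
I = -5
j(D) = -30*D (j(D) = (6*(-5))*D = -30*D)
N(M, u) = -34 - u
(-7817*(-5) + (9001 - N(-1, j(3)))) - 26449 = (-7817*(-5) + (9001 - (-34 - (-30)*3))) - 26449 = (39085 + (9001 - (-34 - 1*(-90)))) - 26449 = (39085 + (9001 - (-34 + 90))) - 26449 = (39085 + (9001 - 1*56)) - 26449 = (39085 + (9001 - 56)) - 26449 = (39085 + 8945) - 26449 = 48030 - 26449 = 21581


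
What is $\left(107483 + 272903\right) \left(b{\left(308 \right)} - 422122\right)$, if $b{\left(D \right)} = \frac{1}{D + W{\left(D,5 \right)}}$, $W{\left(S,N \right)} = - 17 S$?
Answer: $- \frac{395642753152881}{2464} \approx -1.6057 \cdot 10^{11}$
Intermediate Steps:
$b{\left(D \right)} = - \frac{1}{16 D}$ ($b{\left(D \right)} = \frac{1}{D - 17 D} = \frac{1}{\left(-16\right) D} = - \frac{1}{16 D}$)
$\left(107483 + 272903\right) \left(b{\left(308 \right)} - 422122\right) = \left(107483 + 272903\right) \left(- \frac{1}{16 \cdot 308} - 422122\right) = 380386 \left(\left(- \frac{1}{16}\right) \frac{1}{308} - 422122\right) = 380386 \left(- \frac{1}{4928} - 422122\right) = 380386 \left(- \frac{2080217217}{4928}\right) = - \frac{395642753152881}{2464}$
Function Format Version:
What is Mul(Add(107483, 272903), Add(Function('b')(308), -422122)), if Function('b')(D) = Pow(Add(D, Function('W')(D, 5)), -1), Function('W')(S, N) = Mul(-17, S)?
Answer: Rational(-395642753152881, 2464) ≈ -1.6057e+11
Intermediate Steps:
Function('b')(D) = Mul(Rational(-1, 16), Pow(D, -1)) (Function('b')(D) = Pow(Add(D, Mul(-17, D)), -1) = Pow(Mul(-16, D), -1) = Mul(Rational(-1, 16), Pow(D, -1)))
Mul(Add(107483, 272903), Add(Function('b')(308), -422122)) = Mul(Add(107483, 272903), Add(Mul(Rational(-1, 16), Pow(308, -1)), -422122)) = Mul(380386, Add(Mul(Rational(-1, 16), Rational(1, 308)), -422122)) = Mul(380386, Add(Rational(-1, 4928), -422122)) = Mul(380386, Rational(-2080217217, 4928)) = Rational(-395642753152881, 2464)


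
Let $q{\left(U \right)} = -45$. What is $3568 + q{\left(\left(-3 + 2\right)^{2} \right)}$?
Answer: $3523$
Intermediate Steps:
$3568 + q{\left(\left(-3 + 2\right)^{2} \right)} = 3568 - 45 = 3523$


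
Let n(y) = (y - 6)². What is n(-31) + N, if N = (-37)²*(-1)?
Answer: 0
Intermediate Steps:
n(y) = (-6 + y)²
N = -1369 (N = 1369*(-1) = -1369)
n(-31) + N = (-6 - 31)² - 1369 = (-37)² - 1369 = 1369 - 1369 = 0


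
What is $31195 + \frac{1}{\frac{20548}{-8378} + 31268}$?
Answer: $\frac{4085652140899}{130971378} \approx 31195.0$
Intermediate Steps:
$31195 + \frac{1}{\frac{20548}{-8378} + 31268} = 31195 + \frac{1}{20548 \left(- \frac{1}{8378}\right) + 31268} = 31195 + \frac{1}{- \frac{10274}{4189} + 31268} = 31195 + \frac{1}{\frac{130971378}{4189}} = 31195 + \frac{4189}{130971378} = \frac{4085652140899}{130971378}$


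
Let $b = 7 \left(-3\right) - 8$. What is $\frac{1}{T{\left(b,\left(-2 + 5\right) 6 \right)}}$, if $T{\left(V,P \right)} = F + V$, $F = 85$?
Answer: $\frac{1}{56} \approx 0.017857$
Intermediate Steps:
$b = -29$ ($b = -21 - 8 = -29$)
$T{\left(V,P \right)} = 85 + V$
$\frac{1}{T{\left(b,\left(-2 + 5\right) 6 \right)}} = \frac{1}{85 - 29} = \frac{1}{56}$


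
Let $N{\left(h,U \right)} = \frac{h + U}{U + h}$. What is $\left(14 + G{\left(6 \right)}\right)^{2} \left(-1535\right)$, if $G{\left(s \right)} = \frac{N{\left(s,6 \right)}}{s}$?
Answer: $- \frac{11090375}{36} \approx -3.0807 \cdot 10^{5}$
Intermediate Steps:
$N{\left(h,U \right)} = 1$ ($N{\left(h,U \right)} = \frac{U + h}{U + h} = 1$)
$G{\left(s \right)} = \frac{1}{s}$ ($G{\left(s \right)} = 1 \frac{1}{s} = \frac{1}{s}$)
$\left(14 + G{\left(6 \right)}\right)^{2} \left(-1535\right) = \left(14 + \frac{1}{6}\right)^{2} \left(-1535\right) = \left(\frac{85}{6}\right)^{2} \left(-1535\right) = \frac{7225}{36} \left(-1535\right) = - \frac{11090375}{36}$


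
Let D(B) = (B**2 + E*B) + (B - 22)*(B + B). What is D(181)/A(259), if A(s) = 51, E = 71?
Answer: 34390/17 ≈ 2022.9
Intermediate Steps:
D(B) = B**2 + 71*B + 2*B*(-22 + B) (D(B) = (B**2 + 71*B) + (B - 22)*(B + B) = (B**2 + 71*B) + (-22 + B)*(2*B) = (B**2 + 71*B) + 2*B*(-22 + B) = B**2 + 71*B + 2*B*(-22 + B))
D(181)/A(259) = (3*181*(9 + 181))/51 = (3*181*190)*(1/51) = 103170*(1/51) = 34390/17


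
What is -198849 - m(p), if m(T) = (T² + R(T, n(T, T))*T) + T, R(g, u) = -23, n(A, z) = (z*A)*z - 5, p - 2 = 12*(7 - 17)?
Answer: -215369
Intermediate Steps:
p = -118 (p = 2 + 12*(7 - 17) = 2 + 12*(-10) = 2 - 120 = -118)
n(A, z) = -5 + A*z² (n(A, z) = (A*z)*z - 5 = A*z² - 5 = -5 + A*z²)
m(T) = T² - 22*T (m(T) = (T² - 23*T) + T = T² - 22*T)
-198849 - m(p) = -198849 - (-118)*(-22 - 118) = -198849 - (-118)*(-140) = -198849 - 1*16520 = -198849 - 16520 = -215369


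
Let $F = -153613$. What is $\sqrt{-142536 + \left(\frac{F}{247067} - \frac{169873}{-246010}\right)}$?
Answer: $\frac{i \sqrt{526573941191507552688716530}}{60780952670} \approx 377.54 i$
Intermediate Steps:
$\sqrt{-142536 + \left(\frac{F}{247067} - \frac{169873}{-246010}\right)} = \sqrt{-142536 - \left(- \frac{169873}{246010} + \frac{153613}{247067}\right)} = \sqrt{-142536 - - \frac{4179678361}{60780952670}} = \sqrt{-142536 + \left(- \frac{153613}{247067} + \frac{169873}{246010}\right)} = \sqrt{-142536 + \frac{4179678361}{60780952670}} = \sqrt{- \frac{8663469690092759}{60780952670}} = \frac{i \sqrt{526573941191507552688716530}}{60780952670}$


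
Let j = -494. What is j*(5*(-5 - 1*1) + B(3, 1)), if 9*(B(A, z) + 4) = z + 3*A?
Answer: 146224/9 ≈ 16247.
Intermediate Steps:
B(A, z) = -4 + A/3 + z/9 (B(A, z) = -4 + (z + 3*A)/9 = -4 + (A/3 + z/9) = -4 + A/3 + z/9)
j*(5*(-5 - 1*1) + B(3, 1)) = -494*(5*(-5 - 1*1) + (-4 + (⅓)*3 + (⅑)*1)) = -494*(5*(-5 - 1) + (-4 + 1 + ⅑)) = -494*(5*(-6) - 26/9) = -494*(-30 - 26/9) = -494*(-296/9) = 146224/9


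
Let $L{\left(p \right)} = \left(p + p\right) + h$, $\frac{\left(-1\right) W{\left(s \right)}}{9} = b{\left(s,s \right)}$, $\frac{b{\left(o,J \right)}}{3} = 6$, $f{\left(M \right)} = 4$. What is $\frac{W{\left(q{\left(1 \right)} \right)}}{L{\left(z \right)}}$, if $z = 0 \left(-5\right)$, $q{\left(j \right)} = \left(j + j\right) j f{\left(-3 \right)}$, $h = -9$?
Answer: $18$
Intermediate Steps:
$b{\left(o,J \right)} = 18$ ($b{\left(o,J \right)} = 3 \cdot 6 = 18$)
$q{\left(j \right)} = 8 j^{2}$ ($q{\left(j \right)} = \left(j + j\right) j 4 = 2 j j 4 = 2 j^{2} \cdot 4 = 8 j^{2}$)
$W{\left(s \right)} = -162$ ($W{\left(s \right)} = \left(-9\right) 18 = -162$)
$z = 0$
$L{\left(p \right)} = -9 + 2 p$ ($L{\left(p \right)} = \left(p + p\right) - 9 = 2 p - 9 = -9 + 2 p$)
$\frac{W{\left(q{\left(1 \right)} \right)}}{L{\left(z \right)}} = - \frac{162}{-9 + 2 \cdot 0} = - \frac{162}{-9 + 0} = - \frac{162}{-9} = \left(-162\right) \left(- \frac{1}{9}\right) = 18$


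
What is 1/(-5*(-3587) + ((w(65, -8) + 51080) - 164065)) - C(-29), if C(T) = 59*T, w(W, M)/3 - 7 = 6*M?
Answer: 162841002/95173 ≈ 1711.0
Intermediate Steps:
w(W, M) = 21 + 18*M (w(W, M) = 21 + 3*(6*M) = 21 + 18*M)
1/(-5*(-3587) + ((w(65, -8) + 51080) - 164065)) - C(-29) = 1/(-5*(-3587) + (((21 + 18*(-8)) + 51080) - 164065)) - 59*(-29) = 1/(17935 + (((21 - 144) + 51080) - 164065)) - 1*(-1711) = 1/(17935 + ((-123 + 51080) - 164065)) + 1711 = 1/(17935 + (50957 - 164065)) + 1711 = 1/(17935 - 113108) + 1711 = 1/(-95173) + 1711 = -1/95173 + 1711 = 162841002/95173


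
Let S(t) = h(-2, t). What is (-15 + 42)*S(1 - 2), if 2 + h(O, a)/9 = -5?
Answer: -1701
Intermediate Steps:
h(O, a) = -63 (h(O, a) = -18 + 9*(-5) = -18 - 45 = -63)
S(t) = -63
(-15 + 42)*S(1 - 2) = (-15 + 42)*(-63) = 27*(-63) = -1701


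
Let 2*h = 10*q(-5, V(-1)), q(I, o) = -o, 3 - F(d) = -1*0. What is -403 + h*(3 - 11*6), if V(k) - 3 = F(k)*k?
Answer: -403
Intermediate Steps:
F(d) = 3 (F(d) = 3 - (-1)*0 = 3 - 1*0 = 3 + 0 = 3)
V(k) = 3 + 3*k
h = 0 (h = (10*(-(3 + 3*(-1))))/2 = (10*(-(3 - 3)))/2 = (10*(-1*0))/2 = (10*0)/2 = (½)*0 = 0)
-403 + h*(3 - 11*6) = -403 + 0*(3 - 11*6) = -403 + 0*(3 - 66) = -403 + 0*(-63) = -403 + 0 = -403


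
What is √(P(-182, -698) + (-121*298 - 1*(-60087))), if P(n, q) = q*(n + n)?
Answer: √278101 ≈ 527.35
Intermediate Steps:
P(n, q) = 2*n*q (P(n, q) = q*(2*n) = 2*n*q)
√(P(-182, -698) + (-121*298 - 1*(-60087))) = √(2*(-182)*(-698) + (-121*298 - 1*(-60087))) = √(254072 + (-36058 + 60087)) = √(254072 + 24029) = √278101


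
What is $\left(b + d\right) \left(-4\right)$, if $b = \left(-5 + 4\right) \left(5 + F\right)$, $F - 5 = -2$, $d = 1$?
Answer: $28$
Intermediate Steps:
$F = 3$ ($F = 5 - 2 = 3$)
$b = -8$ ($b = \left(-5 + 4\right) \left(5 + 3\right) = \left(-1\right) 8 = -8$)
$\left(b + d\right) \left(-4\right) = \left(-8 + 1\right) \left(-4\right) = \left(-7\right) \left(-4\right) = 28$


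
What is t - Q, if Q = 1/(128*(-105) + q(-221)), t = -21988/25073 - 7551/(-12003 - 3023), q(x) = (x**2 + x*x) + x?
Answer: -11852838181663/31654651116858 ≈ -0.37444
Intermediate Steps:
q(x) = x + 2*x**2 (q(x) = (x**2 + x**2) + x = 2*x**2 + x = x + 2*x**2)
t = -141065465/376746898 (t = -21988*1/25073 - 7551/(-15026) = -21988/25073 - 7551*(-1/15026) = -21988/25073 + 7551/15026 = -141065465/376746898 ≈ -0.37443)
Q = 1/84021 (Q = 1/(128*(-105) - 221*(1 + 2*(-221))) = 1/(-13440 - 221*(1 - 442)) = 1/(-13440 - 221*(-441)) = 1/(-13440 + 97461) = 1/84021 ≈ 1.1902e-5)
t - Q = -141065465/376746898 - 1*1/84021 = -141065465/376746898 - 1/84021 = -11852838181663/31654651116858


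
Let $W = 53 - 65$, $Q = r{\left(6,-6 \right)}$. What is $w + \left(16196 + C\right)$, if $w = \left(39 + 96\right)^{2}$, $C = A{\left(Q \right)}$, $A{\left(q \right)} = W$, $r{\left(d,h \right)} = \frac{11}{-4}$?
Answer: $34409$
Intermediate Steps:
$r{\left(d,h \right)} = - \frac{11}{4}$ ($r{\left(d,h \right)} = 11 \left(- \frac{1}{4}\right) = - \frac{11}{4}$)
$Q = - \frac{11}{4} \approx -2.75$
$W = -12$
$A{\left(q \right)} = -12$
$C = -12$
$w = 18225$ ($w = 135^{2} = 18225$)
$w + \left(16196 + C\right) = 18225 + \left(16196 - 12\right) = 18225 + 16184 = 34409$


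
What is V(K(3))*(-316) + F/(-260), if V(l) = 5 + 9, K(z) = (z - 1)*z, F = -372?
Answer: -287467/65 ≈ -4422.6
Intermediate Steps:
K(z) = z*(-1 + z) (K(z) = (-1 + z)*z = z*(-1 + z))
V(l) = 14
V(K(3))*(-316) + F/(-260) = 14*(-316) - 372/(-260) = -4424 - 372*(-1/260) = -4424 + 93/65 = -287467/65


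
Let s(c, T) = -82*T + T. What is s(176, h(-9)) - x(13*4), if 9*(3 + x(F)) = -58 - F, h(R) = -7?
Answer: 5240/9 ≈ 582.22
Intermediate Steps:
s(c, T) = -81*T
x(F) = -85/9 - F/9 (x(F) = -3 + (-58 - F)/9 = -3 + (-58/9 - F/9) = -85/9 - F/9)
s(176, h(-9)) - x(13*4) = -81*(-7) - (-85/9 - 13*4/9) = 567 - (-85/9 - ⅑*52) = 567 - (-85/9 - 52/9) = 567 - 1*(-137/9) = 567 + 137/9 = 5240/9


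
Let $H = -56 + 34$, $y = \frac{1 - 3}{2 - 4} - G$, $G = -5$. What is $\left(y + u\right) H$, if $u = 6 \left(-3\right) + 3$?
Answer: $198$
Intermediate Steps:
$y = 6$ ($y = \frac{1 - 3}{2 - 4} - -5 = - \frac{2}{-2} + 5 = \left(-2\right) \left(- \frac{1}{2}\right) + 5 = 1 + 5 = 6$)
$H = -22$
$u = -15$ ($u = -18 + 3 = -15$)
$\left(y + u\right) H = \left(6 - 15\right) \left(-22\right) = \left(-9\right) \left(-22\right) = 198$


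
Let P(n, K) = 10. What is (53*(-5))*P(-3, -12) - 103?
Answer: -2753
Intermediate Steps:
(53*(-5))*P(-3, -12) - 103 = (53*(-5))*10 - 103 = -265*10 - 103 = -2650 - 103 = -2753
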